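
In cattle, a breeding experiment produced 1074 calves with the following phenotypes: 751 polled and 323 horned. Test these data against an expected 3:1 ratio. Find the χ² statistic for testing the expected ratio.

The 3:1 ratio has 4 parts, so with N = 1074 the expected counts are:
  polled: 1074 × 3/4 = 805.5
  horned: 1074 × 1/4 = 268.5
χ² = Σ (O − E)² / E
  polled: (751 − 805.5)² / 805.5 = 3.6875
  horned: (323 − 268.5)² / 268.5 = 11.0624
χ² = 3.6875 + 11.0624 = 14.7499 ≈ 14.750

14.750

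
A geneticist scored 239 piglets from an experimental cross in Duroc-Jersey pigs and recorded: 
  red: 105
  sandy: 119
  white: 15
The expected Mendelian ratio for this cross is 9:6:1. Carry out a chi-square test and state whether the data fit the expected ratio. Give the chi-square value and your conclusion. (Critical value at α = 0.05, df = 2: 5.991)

16.074; not consistent

Expected counts for N = 239 under a 9:6:1 ratio (total parts = 16):
  red: 239 × 9/16 = 134.4375
  sandy: 239 × 6/16 = 89.625
  white: 239 × 1/16 = 14.9375
χ² = Σ (O − E)² / E
  red: (105 − 134.4375)² / 134.4375 = 6.4459
  sandy: (119 − 89.625)² / 89.625 = 9.6278
  white: (15 − 14.9375)² / 14.9375 = 0.0003
χ² = 6.4459 + 9.6278 + 0.0003 = 16.074
Degrees of freedom = 3 − 1 = 2; critical value at α = 0.05 is 5.991.
Since 16.074 > 5.991, we reject the null hypothesis — the data do not fit the 9:6:1 ratio.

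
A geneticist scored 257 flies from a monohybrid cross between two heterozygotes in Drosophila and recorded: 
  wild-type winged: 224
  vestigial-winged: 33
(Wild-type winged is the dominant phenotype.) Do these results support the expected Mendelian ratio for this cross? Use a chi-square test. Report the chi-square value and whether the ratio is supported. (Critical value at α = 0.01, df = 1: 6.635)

For a monohybrid cross between heterozygotes with complete dominance, the expected phenotypic ratio is 3:1.
Total ratio parts = 4. Expected numbers out of 257:
  wild-type winged: 257 × 3/4 = 192.75
  vestigial-winged: 257 × 1/4 = 64.25
χ² = Σ (O − E)² / E
  wild-type winged: (224 − 192.75)² / 192.75 = 5.0665
  vestigial-winged: (33 − 64.25)² / 64.25 = 15.1994
χ² = 5.0665 + 15.1994 = 20.2659 ≈ 20.266
Degrees of freedom = 2 − 1 = 1; critical value at α = 0.01 is 6.635.
Since 20.266 > 6.635, we reject the null hypothesis — the data do not fit the 3:1 ratio.

20.266; not consistent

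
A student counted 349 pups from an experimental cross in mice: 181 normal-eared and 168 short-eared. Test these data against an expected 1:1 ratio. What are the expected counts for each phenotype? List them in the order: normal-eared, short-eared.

Total ratio parts = 2. Expected numbers out of 349:
  normal-eared: 349 × 1/2 = 174.5
  short-eared: 349 × 1/2 = 174.5

174.5, 174.5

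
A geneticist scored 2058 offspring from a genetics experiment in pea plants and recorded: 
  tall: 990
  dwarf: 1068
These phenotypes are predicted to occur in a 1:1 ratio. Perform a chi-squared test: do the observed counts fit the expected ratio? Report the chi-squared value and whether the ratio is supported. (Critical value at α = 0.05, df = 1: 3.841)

Expected counts for N = 2058 under a 1:1 ratio (total parts = 2):
  tall: 2058 × 1/2 = 1029
  dwarf: 2058 × 1/2 = 1029
χ² = Σ (O − E)² / E
  tall: (990 − 1029)² / 1029 = 1.4781
  dwarf: (1068 − 1029)² / 1029 = 1.4781
χ² = 1.4781 + 1.4781 = 2.9562 ≈ 2.956
Degrees of freedom = 2 − 1 = 1; critical value at α = 0.05 is 3.841.
Since 2.956 < 3.841, we fail to reject the null hypothesis — the data are consistent with the 1:1 ratio.

2.956; consistent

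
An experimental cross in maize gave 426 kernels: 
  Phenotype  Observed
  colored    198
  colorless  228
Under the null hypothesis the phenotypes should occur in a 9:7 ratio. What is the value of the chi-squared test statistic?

16.527

Expected counts for N = 426 under a 9:7 ratio (total parts = 16):
  colored: 426 × 9/16 = 239.625
  colorless: 426 × 7/16 = 186.375
χ² = Σ (O − E)² / E
  colored: (198 − 239.625)² / 239.625 = 7.2306
  colorless: (228 − 186.375)² / 186.375 = 9.2965
χ² = 7.2306 + 9.2965 = 16.5271 ≈ 16.527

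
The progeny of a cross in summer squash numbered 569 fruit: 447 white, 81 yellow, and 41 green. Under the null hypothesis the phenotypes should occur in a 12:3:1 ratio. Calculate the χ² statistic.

Under the 12:3:1 hypothesis (Σ ratio = 16, N = 569):
  white: 569 × 12/16 = 426.75
  yellow: 569 × 3/16 = 106.6875
  green: 569 × 1/16 = 35.5625
χ² = Σ (O − E)² / E
  white: (447 − 426.75)² / 426.75 = 0.9609
  yellow: (81 − 106.6875)² / 106.6875 = 6.1849
  green: (41 − 35.5625)² / 35.5625 = 0.8314
χ² = 0.9609 + 6.1849 + 0.8314 = 7.9772 ≈ 7.977

7.977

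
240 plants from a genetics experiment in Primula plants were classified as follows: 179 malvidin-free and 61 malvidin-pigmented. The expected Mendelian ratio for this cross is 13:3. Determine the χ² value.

7.002

Total ratio parts = 16. Expected numbers out of 240:
  malvidin-free: 240 × 13/16 = 195
  malvidin-pigmented: 240 × 3/16 = 45
χ² = Σ (O − E)² / E
  malvidin-free: (179 − 195)² / 195 = 1.3128
  malvidin-pigmented: (61 − 45)² / 45 = 5.6889
χ² = 1.3128 + 5.6889 = 7.0017 ≈ 7.002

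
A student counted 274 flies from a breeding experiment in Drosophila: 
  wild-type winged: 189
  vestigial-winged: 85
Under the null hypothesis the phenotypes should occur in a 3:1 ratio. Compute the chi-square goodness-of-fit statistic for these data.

5.299

Under the 3:1 hypothesis (Σ ratio = 4, N = 274):
  wild-type winged: 274 × 3/4 = 205.5
  vestigial-winged: 274 × 1/4 = 68.5
χ² = Σ (O − E)² / E
  wild-type winged: (189 − 205.5)² / 205.5 = 1.3248
  vestigial-winged: (85 − 68.5)² / 68.5 = 3.9745
χ² = 1.3248 + 3.9745 = 5.2993 ≈ 5.299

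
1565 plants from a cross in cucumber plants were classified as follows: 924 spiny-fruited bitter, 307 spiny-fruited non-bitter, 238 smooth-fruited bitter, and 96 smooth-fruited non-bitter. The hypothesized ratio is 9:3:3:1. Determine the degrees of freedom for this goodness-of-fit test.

3

A goodness-of-fit test with 4 phenotype classes has df = 4 − 1 = 3.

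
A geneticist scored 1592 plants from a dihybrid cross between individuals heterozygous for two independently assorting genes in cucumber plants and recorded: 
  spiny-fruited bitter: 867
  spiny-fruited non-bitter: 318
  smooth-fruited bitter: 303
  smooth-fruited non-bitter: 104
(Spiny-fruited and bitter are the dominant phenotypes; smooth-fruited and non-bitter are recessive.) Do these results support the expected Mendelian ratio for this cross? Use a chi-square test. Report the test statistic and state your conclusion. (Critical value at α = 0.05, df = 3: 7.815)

2.452; consistent

A dihybrid F₂ with independent assortment and complete dominance at both loci gives a 9:3:3:1 phenotypic ratio.
Under the 9:3:3:1 hypothesis (Σ ratio = 16, N = 1592):
  spiny-fruited bitter: 1592 × 9/16 = 895.5
  spiny-fruited non-bitter: 1592 × 3/16 = 298.5
  smooth-fruited bitter: 1592 × 3/16 = 298.5
  smooth-fruited non-bitter: 1592 × 1/16 = 99.5
χ² = Σ (O − E)² / E
  spiny-fruited bitter: (867 − 895.5)² / 895.5 = 0.9070
  spiny-fruited non-bitter: (318 − 298.5)² / 298.5 = 1.2739
  smooth-fruited bitter: (303 − 298.5)² / 298.5 = 0.0678
  smooth-fruited non-bitter: (104 − 99.5)² / 99.5 = 0.2035
χ² = 0.9070 + 1.2739 + 0.0678 + 0.2035 = 2.4522 ≈ 2.452
Degrees of freedom = 4 − 1 = 3; critical value at α = 0.05 is 7.815.
Since 2.452 < 7.815, we fail to reject the null hypothesis — the data are consistent with the 9:3:3:1 ratio.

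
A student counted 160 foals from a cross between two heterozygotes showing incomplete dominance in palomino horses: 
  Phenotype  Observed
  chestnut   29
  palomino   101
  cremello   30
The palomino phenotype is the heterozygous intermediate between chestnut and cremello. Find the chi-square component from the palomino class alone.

With incomplete dominance, a heterozygote × heterozygote cross gives a 1:2:1 phenotypic ratio.
Under the 1:2:1 hypothesis (Σ ratio = 4, N = 160):
  chestnut: 160 × 1/4 = 40
  palomino: 160 × 2/4 = 80
  cremello: 160 × 1/4 = 40
Contribution of palomino: (101 − 80)² / 80 = 5.5125

5.513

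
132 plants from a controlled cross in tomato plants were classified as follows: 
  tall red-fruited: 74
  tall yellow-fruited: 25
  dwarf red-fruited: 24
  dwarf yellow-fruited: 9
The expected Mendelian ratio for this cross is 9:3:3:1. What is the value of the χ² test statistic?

The 9:3:3:1 ratio has 16 parts, so with N = 132 the expected counts are:
  tall red-fruited: 132 × 9/16 = 74.25
  tall yellow-fruited: 132 × 3/16 = 24.75
  dwarf red-fruited: 132 × 3/16 = 24.75
  dwarf yellow-fruited: 132 × 1/16 = 8.25
χ² = Σ (O − E)² / E
  tall red-fruited: (74 − 74.25)² / 74.25 = 0.0008
  tall yellow-fruited: (25 − 24.75)² / 24.75 = 0.0025
  dwarf red-fruited: (24 − 24.75)² / 24.75 = 0.0227
  dwarf yellow-fruited: (9 − 8.25)² / 8.25 = 0.0682
χ² = 0.0008 + 0.0025 + 0.0227 + 0.0682 = 0.0942 ≈ 0.094

0.094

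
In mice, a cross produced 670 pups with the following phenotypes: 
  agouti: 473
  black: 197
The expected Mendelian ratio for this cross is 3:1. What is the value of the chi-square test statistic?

Expected counts for N = 670 under a 3:1 ratio (total parts = 4):
  agouti: 670 × 3/4 = 502.5
  black: 670 × 1/4 = 167.5
χ² = Σ (O − E)² / E
  agouti: (473 − 502.5)² / 502.5 = 1.7318
  black: (197 − 167.5)² / 167.5 = 5.1955
χ² = 1.7318 + 5.1955 = 6.9273 ≈ 6.927

6.927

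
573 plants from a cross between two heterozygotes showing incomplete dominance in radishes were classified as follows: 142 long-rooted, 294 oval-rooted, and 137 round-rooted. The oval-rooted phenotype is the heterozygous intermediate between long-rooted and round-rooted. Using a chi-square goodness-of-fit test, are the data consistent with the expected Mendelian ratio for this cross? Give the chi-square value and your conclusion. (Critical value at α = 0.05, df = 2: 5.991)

0.480; consistent

With incomplete dominance, a heterozygote × heterozygote cross gives a 1:2:1 phenotypic ratio.
Expected counts for N = 573 under a 1:2:1 ratio (total parts = 4):
  long-rooted: 573 × 1/4 = 143.25
  oval-rooted: 573 × 2/4 = 286.5
  round-rooted: 573 × 1/4 = 143.25
χ² = Σ (O − E)² / E
  long-rooted: (142 − 143.25)² / 143.25 = 0.0109
  oval-rooted: (294 − 286.5)² / 286.5 = 0.1963
  round-rooted: (137 − 143.25)² / 143.25 = 0.2727
χ² = 0.0109 + 0.1963 + 0.2727 = 0.4799 ≈ 0.480
Degrees of freedom = 3 − 1 = 2; critical value at α = 0.05 is 5.991.
Since 0.480 < 5.991, we fail to reject the null hypothesis — the data are consistent with the 1:2:1 ratio.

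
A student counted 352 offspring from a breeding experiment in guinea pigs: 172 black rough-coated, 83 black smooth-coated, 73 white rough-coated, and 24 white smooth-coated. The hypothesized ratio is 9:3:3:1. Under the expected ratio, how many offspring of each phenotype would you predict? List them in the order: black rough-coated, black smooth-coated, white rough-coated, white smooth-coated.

198, 66, 66, 22

Under the 9:3:3:1 hypothesis (Σ ratio = 16, N = 352):
  black rough-coated: 352 × 9/16 = 198
  black smooth-coated: 352 × 3/16 = 66
  white rough-coated: 352 × 3/16 = 66
  white smooth-coated: 352 × 1/16 = 22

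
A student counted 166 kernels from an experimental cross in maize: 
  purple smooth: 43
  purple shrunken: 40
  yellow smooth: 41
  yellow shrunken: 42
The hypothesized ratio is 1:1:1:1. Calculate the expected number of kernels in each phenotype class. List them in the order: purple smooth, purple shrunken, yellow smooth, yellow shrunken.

Under the 1:1:1:1 hypothesis (Σ ratio = 4, N = 166):
  purple smooth: 166 × 1/4 = 41.5
  purple shrunken: 166 × 1/4 = 41.5
  yellow smooth: 166 × 1/4 = 41.5
  yellow shrunken: 166 × 1/4 = 41.5

41.5, 41.5, 41.5, 41.5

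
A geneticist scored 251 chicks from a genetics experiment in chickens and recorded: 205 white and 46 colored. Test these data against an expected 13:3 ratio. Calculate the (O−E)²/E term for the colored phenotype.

0.024

Under the 13:3 hypothesis (Σ ratio = 16, N = 251):
  white: 251 × 13/16 = 203.9375
  colored: 251 × 3/16 = 47.0625
Contribution of colored: (46 − 47.0625)² / 47.0625 = 0.0240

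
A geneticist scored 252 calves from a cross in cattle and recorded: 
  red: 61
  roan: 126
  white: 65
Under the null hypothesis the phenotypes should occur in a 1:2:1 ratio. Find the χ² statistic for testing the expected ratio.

The 1:2:1 ratio has 4 parts, so with N = 252 the expected counts are:
  red: 252 × 1/4 = 63
  roan: 252 × 2/4 = 126
  white: 252 × 1/4 = 63
χ² = Σ (O − E)² / E
  red: (61 − 63)² / 63 = 0.0635
  roan: (126 − 126)² / 126 = 0.0000
  white: (65 − 63)² / 63 = 0.0635
χ² = 0.0635 + 0.0000 + 0.0635 = 0.127

0.127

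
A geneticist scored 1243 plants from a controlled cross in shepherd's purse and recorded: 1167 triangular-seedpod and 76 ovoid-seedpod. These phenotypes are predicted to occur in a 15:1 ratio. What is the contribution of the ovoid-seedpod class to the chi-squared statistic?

0.037

Expected counts for N = 1243 under a 15:1 ratio (total parts = 16):
  triangular-seedpod: 1243 × 15/16 = 1165.3125
  ovoid-seedpod: 1243 × 1/16 = 77.6875
Contribution of ovoid-seedpod: (76 − 77.6875)² / 77.6875 = 0.0367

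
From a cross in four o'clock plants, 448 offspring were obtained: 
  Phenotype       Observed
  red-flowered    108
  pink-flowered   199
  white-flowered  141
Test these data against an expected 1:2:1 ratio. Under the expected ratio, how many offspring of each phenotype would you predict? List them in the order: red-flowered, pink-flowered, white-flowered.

112, 224, 112

Under the 1:2:1 hypothesis (Σ ratio = 4, N = 448):
  red-flowered: 448 × 1/4 = 112
  pink-flowered: 448 × 2/4 = 224
  white-flowered: 448 × 1/4 = 112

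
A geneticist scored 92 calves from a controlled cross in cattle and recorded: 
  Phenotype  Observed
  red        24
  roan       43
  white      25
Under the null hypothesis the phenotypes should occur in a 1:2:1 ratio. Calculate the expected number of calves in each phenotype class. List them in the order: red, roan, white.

23, 46, 23

The 1:2:1 ratio has 4 parts, so with N = 92 the expected counts are:
  red: 92 × 1/4 = 23
  roan: 92 × 2/4 = 46
  white: 92 × 1/4 = 23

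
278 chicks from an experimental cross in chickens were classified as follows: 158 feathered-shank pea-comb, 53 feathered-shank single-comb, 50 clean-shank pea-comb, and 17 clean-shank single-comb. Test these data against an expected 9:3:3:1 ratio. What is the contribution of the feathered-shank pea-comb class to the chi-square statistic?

0.017

The 9:3:3:1 ratio has 16 parts, so with N = 278 the expected counts are:
  feathered-shank pea-comb: 278 × 9/16 = 156.375
  feathered-shank single-comb: 278 × 3/16 = 52.125
  clean-shank pea-comb: 278 × 3/16 = 52.125
  clean-shank single-comb: 278 × 1/16 = 17.375
Contribution of feathered-shank pea-comb: (158 − 156.375)² / 156.375 = 0.0169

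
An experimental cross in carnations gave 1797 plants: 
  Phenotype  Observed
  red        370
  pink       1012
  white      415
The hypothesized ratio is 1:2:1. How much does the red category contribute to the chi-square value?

Under the 1:2:1 hypothesis (Σ ratio = 4, N = 1797):
  red: 1797 × 1/4 = 449.25
  pink: 1797 × 2/4 = 898.5
  white: 1797 × 1/4 = 449.25
Contribution of red: (370 − 449.25)² / 449.25 = 13.9801

13.980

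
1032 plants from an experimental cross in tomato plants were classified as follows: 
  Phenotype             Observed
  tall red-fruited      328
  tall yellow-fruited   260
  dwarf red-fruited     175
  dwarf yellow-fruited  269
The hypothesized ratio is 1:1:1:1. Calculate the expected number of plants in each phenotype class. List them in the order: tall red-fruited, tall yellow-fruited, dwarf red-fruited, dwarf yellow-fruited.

258, 258, 258, 258

The 1:1:1:1 ratio has 4 parts, so with N = 1032 the expected counts are:
  tall red-fruited: 1032 × 1/4 = 258
  tall yellow-fruited: 1032 × 1/4 = 258
  dwarf red-fruited: 1032 × 1/4 = 258
  dwarf yellow-fruited: 1032 × 1/4 = 258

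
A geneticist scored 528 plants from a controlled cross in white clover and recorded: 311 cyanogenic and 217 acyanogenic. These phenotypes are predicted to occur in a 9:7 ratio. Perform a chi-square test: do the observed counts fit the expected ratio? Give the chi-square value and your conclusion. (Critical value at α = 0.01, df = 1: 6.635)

Total ratio parts = 16. Expected numbers out of 528:
  cyanogenic: 528 × 9/16 = 297
  acyanogenic: 528 × 7/16 = 231
χ² = Σ (O − E)² / E
  cyanogenic: (311 − 297)² / 297 = 0.6599
  acyanogenic: (217 − 231)² / 231 = 0.8485
χ² = 0.6599 + 0.8485 = 1.5084 ≈ 1.508
Degrees of freedom = 2 − 1 = 1; critical value at α = 0.01 is 6.635.
Since 1.508 < 6.635, we fail to reject the null hypothesis — the data are consistent with the 9:7 ratio.

1.508; consistent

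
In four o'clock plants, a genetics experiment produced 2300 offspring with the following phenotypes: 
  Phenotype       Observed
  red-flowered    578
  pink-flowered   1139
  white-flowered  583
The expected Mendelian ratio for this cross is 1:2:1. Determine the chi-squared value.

Expected counts for N = 2300 under a 1:2:1 ratio (total parts = 4):
  red-flowered: 2300 × 1/4 = 575
  pink-flowered: 2300 × 2/4 = 1150
  white-flowered: 2300 × 1/4 = 575
χ² = Σ (O − E)² / E
  red-flowered: (578 − 575)² / 575 = 0.0157
  pink-flowered: (1139 − 1150)² / 1150 = 0.1052
  white-flowered: (583 − 575)² / 575 = 0.1113
χ² = 0.0157 + 0.1052 + 0.1113 = 0.2322 ≈ 0.232

0.232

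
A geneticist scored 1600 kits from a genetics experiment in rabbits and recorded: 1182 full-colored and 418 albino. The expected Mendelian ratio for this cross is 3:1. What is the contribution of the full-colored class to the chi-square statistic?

Under the 3:1 hypothesis (Σ ratio = 4, N = 1600):
  full-colored: 1600 × 3/4 = 1200
  albino: 1600 × 1/4 = 400
Contribution of full-colored: (1182 − 1200)² / 1200 = 0.2700

0.270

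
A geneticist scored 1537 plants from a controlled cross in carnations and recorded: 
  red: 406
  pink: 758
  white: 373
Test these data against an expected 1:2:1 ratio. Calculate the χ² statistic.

Total ratio parts = 4. Expected numbers out of 1537:
  red: 1537 × 1/4 = 384.25
  pink: 1537 × 2/4 = 768.5
  white: 1537 × 1/4 = 384.25
χ² = Σ (O − E)² / E
  red: (406 − 384.25)² / 384.25 = 1.2311
  pink: (758 − 768.5)² / 768.5 = 0.1435
  white: (373 − 384.25)² / 384.25 = 0.3294
χ² = 1.2311 + 0.1435 + 0.3294 = 1.704

1.704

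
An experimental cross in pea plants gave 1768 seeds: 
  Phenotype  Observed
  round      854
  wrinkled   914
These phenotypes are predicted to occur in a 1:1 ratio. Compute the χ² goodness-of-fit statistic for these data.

2.036

Total ratio parts = 2. Expected numbers out of 1768:
  round: 1768 × 1/2 = 884
  wrinkled: 1768 × 1/2 = 884
χ² = Σ (O − E)² / E
  round: (854 − 884)² / 884 = 1.0181
  wrinkled: (914 − 884)² / 884 = 1.0181
χ² = 1.0181 + 1.0181 = 2.0362 ≈ 2.036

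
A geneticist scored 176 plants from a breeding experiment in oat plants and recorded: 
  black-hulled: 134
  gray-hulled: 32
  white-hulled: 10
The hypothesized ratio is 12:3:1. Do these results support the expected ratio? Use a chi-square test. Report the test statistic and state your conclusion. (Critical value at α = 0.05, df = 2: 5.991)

0.152; consistent

Under the 12:3:1 hypothesis (Σ ratio = 16, N = 176):
  black-hulled: 176 × 12/16 = 132
  gray-hulled: 176 × 3/16 = 33
  white-hulled: 176 × 1/16 = 11
χ² = Σ (O − E)² / E
  black-hulled: (134 − 132)² / 132 = 0.0303
  gray-hulled: (32 − 33)² / 33 = 0.0303
  white-hulled: (10 − 11)² / 11 = 0.0909
χ² = 0.0303 + 0.0303 + 0.0909 = 0.1515 ≈ 0.152
Degrees of freedom = 3 − 1 = 2; critical value at α = 0.05 is 5.991.
Since 0.152 < 5.991, we fail to reject the null hypothesis — the data are consistent with the 12:3:1 ratio.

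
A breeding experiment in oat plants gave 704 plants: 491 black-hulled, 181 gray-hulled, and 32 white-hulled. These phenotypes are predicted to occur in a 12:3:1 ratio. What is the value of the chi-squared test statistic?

Under the 12:3:1 hypothesis (Σ ratio = 16, N = 704):
  black-hulled: 704 × 12/16 = 528
  gray-hulled: 704 × 3/16 = 132
  white-hulled: 704 × 1/16 = 44
χ² = Σ (O − E)² / E
  black-hulled: (491 − 528)² / 528 = 2.5928
  gray-hulled: (181 − 132)² / 132 = 18.1894
  white-hulled: (32 − 44)² / 44 = 3.2727
χ² = 2.5928 + 18.1894 + 3.2727 = 24.0549 ≈ 24.055

24.055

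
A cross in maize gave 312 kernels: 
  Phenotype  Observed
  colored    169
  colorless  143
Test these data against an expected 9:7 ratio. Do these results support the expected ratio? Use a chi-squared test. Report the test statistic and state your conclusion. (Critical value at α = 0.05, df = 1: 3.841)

0.550; consistent

Total ratio parts = 16. Expected numbers out of 312:
  colored: 312 × 9/16 = 175.5
  colorless: 312 × 7/16 = 136.5
χ² = Σ (O − E)² / E
  colored: (169 − 175.5)² / 175.5 = 0.2407
  colorless: (143 − 136.5)² / 136.5 = 0.3095
χ² = 0.2407 + 0.3095 = 0.5502 ≈ 0.550
Degrees of freedom = 2 − 1 = 1; critical value at α = 0.05 is 3.841.
Since 0.550 < 3.841, we fail to reject the null hypothesis — the data are consistent with the 9:7 ratio.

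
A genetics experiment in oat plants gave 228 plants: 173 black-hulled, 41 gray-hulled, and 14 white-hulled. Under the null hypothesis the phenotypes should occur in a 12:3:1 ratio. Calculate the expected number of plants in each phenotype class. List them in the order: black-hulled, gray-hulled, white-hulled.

171, 42.75, 14.25

Under the 12:3:1 hypothesis (Σ ratio = 16, N = 228):
  black-hulled: 228 × 12/16 = 171
  gray-hulled: 228 × 3/16 = 42.75
  white-hulled: 228 × 1/16 = 14.25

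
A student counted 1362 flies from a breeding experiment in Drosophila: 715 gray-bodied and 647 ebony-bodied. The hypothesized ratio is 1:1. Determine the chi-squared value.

Under the 1:1 hypothesis (Σ ratio = 2, N = 1362):
  gray-bodied: 1362 × 1/2 = 681
  ebony-bodied: 1362 × 1/2 = 681
χ² = Σ (O − E)² / E
  gray-bodied: (715 − 681)² / 681 = 1.6975
  ebony-bodied: (647 − 681)² / 681 = 1.6975
χ² = 1.6975 + 1.6975 = 3.395

3.395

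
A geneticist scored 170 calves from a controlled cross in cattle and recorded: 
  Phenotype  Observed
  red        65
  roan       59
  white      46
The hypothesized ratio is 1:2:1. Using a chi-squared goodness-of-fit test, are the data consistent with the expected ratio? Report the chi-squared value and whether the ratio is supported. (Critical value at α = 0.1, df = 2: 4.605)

Under the 1:2:1 hypothesis (Σ ratio = 4, N = 170):
  red: 170 × 1/4 = 42.5
  roan: 170 × 2/4 = 85
  white: 170 × 1/4 = 42.5
χ² = Σ (O − E)² / E
  red: (65 − 42.5)² / 42.5 = 11.9118
  roan: (59 − 85)² / 85 = 7.9529
  white: (46 − 42.5)² / 42.5 = 0.2882
χ² = 11.9118 + 7.9529 + 0.2882 = 20.1529 ≈ 20.153
Degrees of freedom = 3 − 1 = 2; critical value at α = 0.1 is 4.605.
Since 20.153 > 4.605, we reject the null hypothesis — the data do not fit the 1:2:1 ratio.

20.153; not consistent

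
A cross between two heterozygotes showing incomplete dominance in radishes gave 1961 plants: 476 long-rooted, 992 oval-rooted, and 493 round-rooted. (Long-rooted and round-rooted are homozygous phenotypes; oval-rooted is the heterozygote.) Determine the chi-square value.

With incomplete dominance, a heterozygote × heterozygote cross gives a 1:2:1 phenotypic ratio.
Under the 1:2:1 hypothesis (Σ ratio = 4, N = 1961):
  long-rooted: 1961 × 1/4 = 490.25
  oval-rooted: 1961 × 2/4 = 980.5
  round-rooted: 1961 × 1/4 = 490.25
χ² = Σ (O − E)² / E
  long-rooted: (476 − 490.25)² / 490.25 = 0.4142
  oval-rooted: (992 − 980.5)² / 980.5 = 0.1349
  round-rooted: (493 − 490.25)² / 490.25 = 0.0154
χ² = 0.4142 + 0.1349 + 0.0154 = 0.5645 ≈ 0.565

0.565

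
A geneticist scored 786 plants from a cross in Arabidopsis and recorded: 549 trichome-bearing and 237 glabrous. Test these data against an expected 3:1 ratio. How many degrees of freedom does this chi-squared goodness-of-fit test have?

1

A goodness-of-fit test with 2 phenotype classes has df = 2 − 1 = 1.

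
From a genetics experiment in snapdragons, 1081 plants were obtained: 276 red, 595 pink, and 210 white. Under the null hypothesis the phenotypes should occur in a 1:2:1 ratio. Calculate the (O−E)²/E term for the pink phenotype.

5.495

Under the 1:2:1 hypothesis (Σ ratio = 4, N = 1081):
  red: 1081 × 1/4 = 270.25
  pink: 1081 × 2/4 = 540.5
  white: 1081 × 1/4 = 270.25
Contribution of pink: (595 − 540.5)² / 540.5 = 5.4954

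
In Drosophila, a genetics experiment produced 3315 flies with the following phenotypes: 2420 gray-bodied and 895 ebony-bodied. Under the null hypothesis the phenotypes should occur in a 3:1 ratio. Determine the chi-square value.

Under the 3:1 hypothesis (Σ ratio = 4, N = 3315):
  gray-bodied: 3315 × 3/4 = 2486.25
  ebony-bodied: 3315 × 1/4 = 828.75
χ² = Σ (O − E)² / E
  gray-bodied: (2420 − 2486.25)² / 2486.25 = 1.7653
  ebony-bodied: (895 − 828.75)² / 828.75 = 5.2960
χ² = 1.7653 + 5.2960 = 7.0613 ≈ 7.061

7.061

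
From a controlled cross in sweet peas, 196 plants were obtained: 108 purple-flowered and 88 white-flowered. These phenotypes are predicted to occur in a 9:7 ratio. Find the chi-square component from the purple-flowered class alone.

Under the 9:7 hypothesis (Σ ratio = 16, N = 196):
  purple-flowered: 196 × 9/16 = 110.25
  white-flowered: 196 × 7/16 = 85.75
Contribution of purple-flowered: (108 − 110.25)² / 110.25 = 0.0459

0.046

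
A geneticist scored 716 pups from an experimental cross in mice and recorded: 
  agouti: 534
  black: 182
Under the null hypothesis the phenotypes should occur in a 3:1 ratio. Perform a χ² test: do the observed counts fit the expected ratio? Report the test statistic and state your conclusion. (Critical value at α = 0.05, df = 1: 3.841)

0.067; consistent

The 3:1 ratio has 4 parts, so with N = 716 the expected counts are:
  agouti: 716 × 3/4 = 537
  black: 716 × 1/4 = 179
χ² = Σ (O − E)² / E
  agouti: (534 − 537)² / 537 = 0.0168
  black: (182 − 179)² / 179 = 0.0503
χ² = 0.0168 + 0.0503 = 0.0671 ≈ 0.067
Degrees of freedom = 2 − 1 = 1; critical value at α = 0.05 is 3.841.
Since 0.067 < 3.841, we fail to reject the null hypothesis — the data are consistent with the 3:1 ratio.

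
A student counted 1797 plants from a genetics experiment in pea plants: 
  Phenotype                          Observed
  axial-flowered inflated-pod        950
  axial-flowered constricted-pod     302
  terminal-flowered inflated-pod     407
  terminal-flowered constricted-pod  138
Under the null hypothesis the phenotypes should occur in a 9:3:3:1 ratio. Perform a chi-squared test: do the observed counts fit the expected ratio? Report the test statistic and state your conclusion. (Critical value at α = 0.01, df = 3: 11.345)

Expected counts for N = 1797 under a 9:3:3:1 ratio (total parts = 16):
  axial-flowered inflated-pod: 1797 × 9/16 = 1010.8125
  axial-flowered constricted-pod: 1797 × 3/16 = 336.9375
  terminal-flowered inflated-pod: 1797 × 3/16 = 336.9375
  terminal-flowered constricted-pod: 1797 × 1/16 = 112.3125
χ² = Σ (O − E)² / E
  axial-flowered inflated-pod: (950 − 1010.8125)² / 1010.8125 = 3.6586
  axial-flowered constricted-pod: (302 − 336.9375)² / 336.9375 = 3.6227
  terminal-flowered inflated-pod: (407 − 336.9375)² / 336.9375 = 14.5687
  terminal-flowered constricted-pod: (138 − 112.3125)² / 112.3125 = 5.8751
χ² = 3.6586 + 3.6227 + 14.5687 + 5.8751 = 27.7251 ≈ 27.725
Degrees of freedom = 4 − 1 = 3; critical value at α = 0.01 is 11.345.
Since 27.725 > 11.345, we reject the null hypothesis — the data do not fit the 9:3:3:1 ratio.

27.725; not consistent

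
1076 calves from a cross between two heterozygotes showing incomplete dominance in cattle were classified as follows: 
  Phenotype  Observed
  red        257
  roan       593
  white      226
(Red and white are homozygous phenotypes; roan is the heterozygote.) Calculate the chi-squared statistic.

13.032

With incomplete dominance, a heterozygote × heterozygote cross gives a 1:2:1 phenotypic ratio.
The 1:2:1 ratio has 4 parts, so with N = 1076 the expected counts are:
  red: 1076 × 1/4 = 269
  roan: 1076 × 2/4 = 538
  white: 1076 × 1/4 = 269
χ² = Σ (O − E)² / E
  red: (257 − 269)² / 269 = 0.5353
  roan: (593 − 538)² / 538 = 5.6227
  white: (226 − 269)² / 269 = 6.8736
χ² = 0.5353 + 5.6227 + 6.8736 = 13.0316 ≈ 13.032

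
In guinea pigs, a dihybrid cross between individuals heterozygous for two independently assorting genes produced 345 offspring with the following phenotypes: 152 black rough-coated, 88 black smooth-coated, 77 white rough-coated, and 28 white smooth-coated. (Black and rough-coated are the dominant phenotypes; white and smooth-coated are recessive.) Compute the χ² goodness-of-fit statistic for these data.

A dihybrid F₂ with independent assortment and complete dominance at both loci gives a 9:3:3:1 phenotypic ratio.
The 9:3:3:1 ratio has 16 parts, so with N = 345 the expected counts are:
  black rough-coated: 345 × 9/16 = 194.0625
  black smooth-coated: 345 × 3/16 = 64.6875
  white rough-coated: 345 × 3/16 = 64.6875
  white smooth-coated: 345 × 1/16 = 21.5625
χ² = Σ (O − E)² / E
  black rough-coated: (152 − 194.0625)² / 194.0625 = 9.1169
  black smooth-coated: (88 − 64.6875)² / 64.6875 = 8.4015
  white rough-coated: (77 − 64.6875)² / 64.6875 = 2.3435
  white smooth-coated: (28 − 21.5625)² / 21.5625 = 1.9219
χ² = 9.1169 + 8.4015 + 2.3435 + 1.9219 = 21.7838 ≈ 21.784

21.784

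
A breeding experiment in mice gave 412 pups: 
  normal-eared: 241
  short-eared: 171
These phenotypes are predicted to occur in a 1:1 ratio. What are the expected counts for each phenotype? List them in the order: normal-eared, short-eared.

Expected counts for N = 412 under a 1:1 ratio (total parts = 2):
  normal-eared: 412 × 1/2 = 206
  short-eared: 412 × 1/2 = 206

206, 206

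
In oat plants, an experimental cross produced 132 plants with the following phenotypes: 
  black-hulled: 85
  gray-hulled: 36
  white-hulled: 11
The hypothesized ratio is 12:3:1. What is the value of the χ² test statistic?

8.010

Expected counts for N = 132 under a 12:3:1 ratio (total parts = 16):
  black-hulled: 132 × 12/16 = 99
  gray-hulled: 132 × 3/16 = 24.75
  white-hulled: 132 × 1/16 = 8.25
χ² = Σ (O − E)² / E
  black-hulled: (85 − 99)² / 99 = 1.9798
  gray-hulled: (36 − 24.75)² / 24.75 = 5.1136
  white-hulled: (11 − 8.25)² / 8.25 = 0.9167
χ² = 1.9798 + 5.1136 + 0.9167 = 8.0101 ≈ 8.010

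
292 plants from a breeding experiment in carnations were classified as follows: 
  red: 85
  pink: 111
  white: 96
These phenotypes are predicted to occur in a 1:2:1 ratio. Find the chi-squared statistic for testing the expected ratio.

17.610

The 1:2:1 ratio has 4 parts, so with N = 292 the expected counts are:
  red: 292 × 1/4 = 73
  pink: 292 × 2/4 = 146
  white: 292 × 1/4 = 73
χ² = Σ (O − E)² / E
  red: (85 − 73)² / 73 = 1.9726
  pink: (111 − 146)² / 146 = 8.3904
  white: (96 − 73)² / 73 = 7.2466
χ² = 1.9726 + 8.3904 + 7.2466 = 17.6096 ≈ 17.610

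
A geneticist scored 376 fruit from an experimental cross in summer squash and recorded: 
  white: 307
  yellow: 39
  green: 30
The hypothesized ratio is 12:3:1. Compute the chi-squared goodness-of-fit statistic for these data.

18.089

The 12:3:1 ratio has 16 parts, so with N = 376 the expected counts are:
  white: 376 × 12/16 = 282
  yellow: 376 × 3/16 = 70.5
  green: 376 × 1/16 = 23.5
χ² = Σ (O − E)² / E
  white: (307 − 282)² / 282 = 2.2163
  yellow: (39 − 70.5)² / 70.5 = 14.0745
  green: (30 − 23.5)² / 23.5 = 1.7979
χ² = 2.2163 + 14.0745 + 1.7979 = 18.0887 ≈ 18.089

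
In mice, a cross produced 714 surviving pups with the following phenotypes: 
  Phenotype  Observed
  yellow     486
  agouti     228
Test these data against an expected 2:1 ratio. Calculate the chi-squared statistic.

The 2:1 ratio has 3 parts, so with N = 714 the expected counts are:
  yellow: 714 × 2/3 = 476
  agouti: 714 × 1/3 = 238
χ² = Σ (O − E)² / E
  yellow: (486 − 476)² / 476 = 0.2101
  agouti: (228 − 238)² / 238 = 0.4202
χ² = 0.2101 + 0.4202 = 0.6303 ≈ 0.630

0.630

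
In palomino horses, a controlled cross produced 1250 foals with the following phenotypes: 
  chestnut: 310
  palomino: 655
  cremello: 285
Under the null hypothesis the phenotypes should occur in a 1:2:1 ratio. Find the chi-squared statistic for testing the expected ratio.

3.880

The 1:2:1 ratio has 4 parts, so with N = 1250 the expected counts are:
  chestnut: 1250 × 1/4 = 312.5
  palomino: 1250 × 2/4 = 625
  cremello: 1250 × 1/4 = 312.5
χ² = Σ (O − E)² / E
  chestnut: (310 − 312.5)² / 312.5 = 0.0200
  palomino: (655 − 625)² / 625 = 1.4400
  cremello: (285 − 312.5)² / 312.5 = 2.4200
χ² = 0.0200 + 1.4400 + 2.4200 = 3.880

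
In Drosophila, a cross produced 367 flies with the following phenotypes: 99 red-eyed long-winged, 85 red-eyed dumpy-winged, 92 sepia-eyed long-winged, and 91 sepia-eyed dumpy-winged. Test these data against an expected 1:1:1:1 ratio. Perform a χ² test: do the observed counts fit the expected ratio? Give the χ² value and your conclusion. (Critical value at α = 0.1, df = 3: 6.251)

The 1:1:1:1 ratio has 4 parts, so with N = 367 the expected counts are:
  red-eyed long-winged: 367 × 1/4 = 91.75
  red-eyed dumpy-winged: 367 × 1/4 = 91.75
  sepia-eyed long-winged: 367 × 1/4 = 91.75
  sepia-eyed dumpy-winged: 367 × 1/4 = 91.75
χ² = Σ (O − E)² / E
  red-eyed long-winged: (99 − 91.75)² / 91.75 = 0.5729
  red-eyed dumpy-winged: (85 − 91.75)² / 91.75 = 0.4966
  sepia-eyed long-winged: (92 − 91.75)² / 91.75 = 0.0007
  sepia-eyed dumpy-winged: (91 − 91.75)² / 91.75 = 0.0061
χ² = 0.5729 + 0.4966 + 0.0007 + 0.0061 = 1.0763 ≈ 1.076
Degrees of freedom = 4 − 1 = 3; critical value at α = 0.1 is 6.251.
Since 1.076 < 6.251, we fail to reject the null hypothesis — the data are consistent with the 1:1:1:1 ratio.

1.076; consistent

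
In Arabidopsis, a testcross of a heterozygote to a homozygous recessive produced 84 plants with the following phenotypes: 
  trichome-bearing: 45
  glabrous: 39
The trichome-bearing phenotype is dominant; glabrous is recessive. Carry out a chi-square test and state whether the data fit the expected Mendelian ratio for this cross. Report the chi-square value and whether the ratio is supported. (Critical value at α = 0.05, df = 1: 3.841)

0.429; consistent

A testcross of a heterozygote (Aa × aa) gives a 1:1 phenotypic ratio.
Under the 1:1 hypothesis (Σ ratio = 2, N = 84):
  trichome-bearing: 84 × 1/2 = 42
  glabrous: 84 × 1/2 = 42
χ² = Σ (O − E)² / E
  trichome-bearing: (45 − 42)² / 42 = 0.2143
  glabrous: (39 − 42)² / 42 = 0.2143
χ² = 0.2143 + 0.2143 = 0.4286 ≈ 0.429
Degrees of freedom = 2 − 1 = 1; critical value at α = 0.05 is 3.841.
Since 0.429 < 3.841, we fail to reject the null hypothesis — the data are consistent with the 1:1 ratio.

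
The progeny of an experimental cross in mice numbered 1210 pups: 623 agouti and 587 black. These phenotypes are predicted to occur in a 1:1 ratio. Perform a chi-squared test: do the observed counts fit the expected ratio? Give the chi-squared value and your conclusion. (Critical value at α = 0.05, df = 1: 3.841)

1.071; consistent

Under the 1:1 hypothesis (Σ ratio = 2, N = 1210):
  agouti: 1210 × 1/2 = 605
  black: 1210 × 1/2 = 605
χ² = Σ (O − E)² / E
  agouti: (623 − 605)² / 605 = 0.5355
  black: (587 − 605)² / 605 = 0.5355
χ² = 0.5355 + 0.5355 = 1.071
Degrees of freedom = 2 − 1 = 1; critical value at α = 0.05 is 3.841.
Since 1.071 < 3.841, we fail to reject the null hypothesis — the data are consistent with the 1:1 ratio.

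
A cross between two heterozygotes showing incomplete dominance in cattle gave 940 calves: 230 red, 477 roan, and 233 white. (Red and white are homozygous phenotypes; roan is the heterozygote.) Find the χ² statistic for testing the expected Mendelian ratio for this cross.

0.228

With incomplete dominance, a heterozygote × heterozygote cross gives a 1:2:1 phenotypic ratio.
Total ratio parts = 4. Expected numbers out of 940:
  red: 940 × 1/4 = 235
  roan: 940 × 2/4 = 470
  white: 940 × 1/4 = 235
χ² = Σ (O − E)² / E
  red: (230 − 235)² / 235 = 0.1064
  roan: (477 − 470)² / 470 = 0.1043
  white: (233 − 235)² / 235 = 0.0170
χ² = 0.1064 + 0.1043 + 0.0170 = 0.2277 ≈ 0.228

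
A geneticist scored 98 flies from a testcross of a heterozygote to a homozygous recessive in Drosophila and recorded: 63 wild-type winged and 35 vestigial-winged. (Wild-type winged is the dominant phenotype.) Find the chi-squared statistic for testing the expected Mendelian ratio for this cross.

8.000

A testcross of a heterozygote (Aa × aa) gives a 1:1 phenotypic ratio.
Total ratio parts = 2. Expected numbers out of 98:
  wild-type winged: 98 × 1/2 = 49
  vestigial-winged: 98 × 1/2 = 49
χ² = Σ (O − E)² / E
  wild-type winged: (63 − 49)² / 49 = 4.0000
  vestigial-winged: (35 − 49)² / 49 = 4.0000
χ² = 4.0000 + 4.0000 = 8.000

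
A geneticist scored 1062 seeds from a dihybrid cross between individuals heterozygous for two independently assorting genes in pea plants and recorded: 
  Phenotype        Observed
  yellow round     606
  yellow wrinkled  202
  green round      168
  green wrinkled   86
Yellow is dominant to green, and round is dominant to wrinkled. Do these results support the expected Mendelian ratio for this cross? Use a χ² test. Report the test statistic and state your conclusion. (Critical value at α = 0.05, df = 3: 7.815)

10.834; not consistent

A dihybrid F₂ with independent assortment and complete dominance at both loci gives a 9:3:3:1 phenotypic ratio.
The 9:3:3:1 ratio has 16 parts, so with N = 1062 the expected counts are:
  yellow round: 1062 × 9/16 = 597.375
  yellow wrinkled: 1062 × 3/16 = 199.125
  green round: 1062 × 3/16 = 199.125
  green wrinkled: 1062 × 1/16 = 66.375
χ² = Σ (O − E)² / E
  yellow round: (606 − 597.375)² / 597.375 = 0.1245
  yellow wrinkled: (202 − 199.125)² / 199.125 = 0.0415
  green round: (168 − 199.125)² / 199.125 = 4.8651
  green wrinkled: (86 − 66.375)² / 66.375 = 5.8025
χ² = 0.1245 + 0.0415 + 4.8651 + 5.8025 = 10.8336 ≈ 10.834
Degrees of freedom = 4 − 1 = 3; critical value at α = 0.05 is 7.815.
Since 10.834 > 7.815, we reject the null hypothesis — the data do not fit the 9:3:3:1 ratio.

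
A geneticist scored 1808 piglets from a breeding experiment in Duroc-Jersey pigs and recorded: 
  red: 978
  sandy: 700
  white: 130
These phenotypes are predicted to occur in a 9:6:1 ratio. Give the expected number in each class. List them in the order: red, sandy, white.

1017, 678, 113

The 9:6:1 ratio has 16 parts, so with N = 1808 the expected counts are:
  red: 1808 × 9/16 = 1017
  sandy: 1808 × 6/16 = 678
  white: 1808 × 1/16 = 113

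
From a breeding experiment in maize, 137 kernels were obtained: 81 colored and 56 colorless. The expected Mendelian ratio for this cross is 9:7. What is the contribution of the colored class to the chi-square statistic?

0.201

Under the 9:7 hypothesis (Σ ratio = 16, N = 137):
  colored: 137 × 9/16 = 77.0625
  colorless: 137 × 7/16 = 59.9375
Contribution of colored: (81 − 77.0625)² / 77.0625 = 0.2012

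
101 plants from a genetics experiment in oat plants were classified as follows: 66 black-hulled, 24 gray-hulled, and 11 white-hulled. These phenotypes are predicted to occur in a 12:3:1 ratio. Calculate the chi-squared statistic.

Total ratio parts = 16. Expected numbers out of 101:
  black-hulled: 101 × 12/16 = 75.75
  gray-hulled: 101 × 3/16 = 18.9375
  white-hulled: 101 × 1/16 = 6.3125
χ² = Σ (O − E)² / E
  black-hulled: (66 − 75.75)² / 75.75 = 1.2550
  gray-hulled: (24 − 18.9375)² / 18.9375 = 1.3533
  white-hulled: (11 − 6.3125)² / 6.3125 = 3.4808
χ² = 1.2550 + 1.3533 + 3.4808 = 6.0891 ≈ 6.089

6.089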